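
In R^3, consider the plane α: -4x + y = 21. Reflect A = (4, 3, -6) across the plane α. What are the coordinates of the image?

(-12, 7, -6)

λ = (n·A − d)/|n|² = (-13 − 21)/17 = -2.
Reflection = A − 2λn = (4, 3, -6) − (-4)·(-4, 1, 0) = (-12, 7, -6).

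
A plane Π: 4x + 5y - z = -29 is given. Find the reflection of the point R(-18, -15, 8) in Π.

(6, 15, 2)

λ = (n·R − d)/|n|² = (-155 − (-29))/42 = -3.
Reflection = R − 2λn = (-18, -15, 8) − (-6)·(4, 5, -1) = (6, 15, 2).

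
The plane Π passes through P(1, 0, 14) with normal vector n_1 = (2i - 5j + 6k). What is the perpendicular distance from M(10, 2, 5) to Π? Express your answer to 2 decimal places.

5.71

Π: n_1·r = n_1·P gives 2x - 5y + 6z = 86.
n·M − d = (2)·(10) + (-5)·(2) + (6)·(5) − 86 = -46; |n| = √65.
Distance = |-46| / √65 = 46/√65 ≈ 5.71.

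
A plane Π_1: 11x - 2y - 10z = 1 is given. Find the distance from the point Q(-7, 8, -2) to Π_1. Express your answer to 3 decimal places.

n·Q − d = (11)·(-7) + (-2)·(8) + (-10)·(-2) − 1 = -74; |n| = √225.
Distance = |-74| / √225 = 74/√225 ≈ 4.933.

4.933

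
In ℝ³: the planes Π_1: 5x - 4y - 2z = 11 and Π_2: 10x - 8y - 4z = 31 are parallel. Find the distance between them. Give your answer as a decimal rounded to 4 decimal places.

Rescale Π_2 by 1/2: 5x - 4y - 2z = 31/2. Then distance = |11 − (31/2)| / √45 ≈ 0.6708.

0.6708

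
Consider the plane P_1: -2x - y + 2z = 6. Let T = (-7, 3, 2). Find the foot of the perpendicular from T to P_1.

(-5, 4, 0)

Foot = T − λn with λ = (n·T − d)/|n|² = (15 − 6)/9 = 1.
Foot = (-7, 3, 2) − 1·(-2, -1, 2) = (-5, 4, 0).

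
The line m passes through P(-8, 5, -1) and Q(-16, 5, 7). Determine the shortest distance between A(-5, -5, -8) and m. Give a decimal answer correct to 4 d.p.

A direction vector for m is Q − P = (-8, 0, 8).
Taking (-8, 5, -1) on m with direction v = (-8, 0, 8): w = A − (-8, 5, -1) = (3, -10, -7), and w × v = (-80, 32, -80).
Distance = |w × v| / |v| = √13824 / √128 ≈ 10.3923.

10.3923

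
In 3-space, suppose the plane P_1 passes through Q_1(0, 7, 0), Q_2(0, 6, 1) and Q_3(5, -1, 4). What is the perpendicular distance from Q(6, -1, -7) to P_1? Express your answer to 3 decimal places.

Q_1Q_2 = (0, -1, 1), Q_1Q_3 = (5, -8, 4); a normal to P_1 is Q_1Q_2 × Q_1Q_3 = (4, 5, 5).
Using Q_1: P_1 has equation 4x + 5y + 5z = 35.
n·Q − d = (4)·(6) + (5)·(-1) + (5)·(-7) − 35 = -51; |n| = √66.
Distance = |-51| / √66 = 51/√66 ≈ 6.278.

6.278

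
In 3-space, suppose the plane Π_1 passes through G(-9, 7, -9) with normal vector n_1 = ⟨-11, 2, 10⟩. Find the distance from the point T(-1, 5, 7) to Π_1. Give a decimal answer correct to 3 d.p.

4.533

Π_1: n_1·r = n_1·G gives -11x + 2y + 10z = 23.
n·T − d = (-11)·(-1) + (2)·(5) + (10)·(7) − 23 = 68; |n| = √225.
Distance = |68| / √225 = 68/√225 ≈ 4.533.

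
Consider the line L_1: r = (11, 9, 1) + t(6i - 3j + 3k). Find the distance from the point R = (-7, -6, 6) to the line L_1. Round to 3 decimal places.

Taking (11, 9, 1) on L_1 with direction v = (6, -3, 3): w = R − (11, 9, 1) = (-18, -15, 5), and w × v = (-30, 84, 144).
Distance = |w × v| / |v| = √28692 / √54 ≈ 23.051.

23.051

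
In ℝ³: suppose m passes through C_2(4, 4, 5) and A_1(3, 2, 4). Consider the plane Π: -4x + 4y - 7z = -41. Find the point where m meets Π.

A direction vector for m is A_1 − C_2 = (-1, -2, -1).
Substitute r = (4, 4, 5) + t(-1, -2, -1) into the plane: -35 + 3t = -41, so t = -2.
Intersection: (4, 4, 5) + (-2)·(-1, -2, -1) = (6, 8, 7).

(6, 8, 7)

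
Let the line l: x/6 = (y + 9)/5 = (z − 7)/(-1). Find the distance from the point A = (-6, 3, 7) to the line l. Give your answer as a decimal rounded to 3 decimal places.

l has direction (6, 5, -1) through (0, -9, 7).
Taking (0, -9, 7) on l with direction v = (6, 5, -1): w = A − (0, -9, 7) = (-6, 12, 0), and w × v = (-12, -6, -102).
Distance = |w × v| / |v| = √10584 / √62 ≈ 13.066.

13.066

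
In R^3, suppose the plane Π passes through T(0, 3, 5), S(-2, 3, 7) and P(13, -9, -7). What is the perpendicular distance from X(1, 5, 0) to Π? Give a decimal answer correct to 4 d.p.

TS = (-2, 0, 2), TP = (13, -12, -12); a normal to Π is TS × TP = (24, 2, 24).
Using T: Π has equation 24x + 2y + 24z = 126.
n·X − d = (24)·(1) + (2)·(5) + (24)·(0) − 126 = -92; |n| = √1156.
Distance = |-92| / √1156 = 92/√1156 ≈ 2.7059.

2.7059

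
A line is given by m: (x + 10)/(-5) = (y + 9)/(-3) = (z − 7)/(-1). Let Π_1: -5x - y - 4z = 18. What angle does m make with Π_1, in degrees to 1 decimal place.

56.6

m has direction (-5, -3, -1) through (-10, -9, 7).
sin θ = |n·v| / (|n||v|) = |32| / (√42 · √35) = 0.83462.
θ ≈ 56.6°.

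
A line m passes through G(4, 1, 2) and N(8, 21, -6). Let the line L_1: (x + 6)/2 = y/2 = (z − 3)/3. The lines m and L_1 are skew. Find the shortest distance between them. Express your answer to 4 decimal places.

A direction vector for m is N − G = (4, 20, -8).
L_1 has direction (2, 2, 3) through (-6, 0, 3).
Common perpendicular direction n = (4, 20, -8) × (2, 2, 3) = (76, -28, -32).
With w = (-6, 0, 3) − (4, 1, 2) = (-10, -1, 1), w · n = -764.
Distance = |w · n| / |n| = |-764| / √7584 ≈ 8.7729.

8.7729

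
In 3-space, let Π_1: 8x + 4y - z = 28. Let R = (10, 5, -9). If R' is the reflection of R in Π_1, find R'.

(-6, -3, -7)

λ = (n·R − d)/|n|² = (109 − 28)/81 = 1.
Reflection = R − 2λn = (10, 5, -9) − 2·(8, 4, -1) = (-6, -3, -7).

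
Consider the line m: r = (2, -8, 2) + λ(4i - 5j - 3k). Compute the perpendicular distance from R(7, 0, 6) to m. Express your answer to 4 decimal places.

Taking (2, -8, 2) on m with direction v = (4, -5, -3): w = R − (2, -8, 2) = (5, 8, 4), and w × v = (-4, 31, -57).
Distance = |w × v| / |v| = √4226 / √50 ≈ 9.1935.

9.1935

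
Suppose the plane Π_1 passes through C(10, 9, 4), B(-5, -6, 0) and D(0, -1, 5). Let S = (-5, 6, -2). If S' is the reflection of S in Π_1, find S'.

CB = (-15, -15, -4), CD = (-10, -10, 1); a normal to Π_1 is CB × CD = (-55, 55, 0).
Using C: Π_1 has equation -55x + 55y = -55.
λ = (n·S − d)/|n|² = (605 − (-55))/6050 = 6/55.
Reflection = S − 2λn = (-5, 6, -2) − (12/55)·(-55, 55, 0) = (7, -6, -2).

(7, -6, -2)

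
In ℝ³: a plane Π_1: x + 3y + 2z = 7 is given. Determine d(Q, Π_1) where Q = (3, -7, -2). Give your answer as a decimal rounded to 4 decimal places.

n·Q − d = (1)·(3) + (3)·(-7) + (2)·(-2) − 7 = -29; |n| = √14.
Distance = |-29| / √14 = 29/√14 ≈ 7.7506.

7.7506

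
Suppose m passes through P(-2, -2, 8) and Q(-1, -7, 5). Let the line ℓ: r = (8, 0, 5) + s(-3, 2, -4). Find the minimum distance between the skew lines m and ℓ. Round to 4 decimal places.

A direction vector for m is Q − P = (1, -5, -3).
Common perpendicular direction n = (1, -5, -3) × (-3, 2, -4) = (26, 13, -13).
With w = (8, 0, 5) − (-2, -2, 8) = (10, 2, -3), w · n = 325.
Distance = |w · n| / |n| = |325| / √1014 ≈ 10.2062.

10.2062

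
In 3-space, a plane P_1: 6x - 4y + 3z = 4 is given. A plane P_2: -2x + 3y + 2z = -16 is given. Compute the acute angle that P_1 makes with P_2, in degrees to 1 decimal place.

cos θ = |n₁·n₂| / (|n₁||n₂|) = |-18| / (√61 · √17).
θ = arccos(0.55896) ≈ 56.0°.

56.0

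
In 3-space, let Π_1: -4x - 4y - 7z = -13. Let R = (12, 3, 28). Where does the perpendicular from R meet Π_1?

Foot = R − λn with λ = (n·R − d)/|n|² = (-256 − (-13))/81 = -3.
Foot = (12, 3, 28) − (-3)·(-4, -4, -7) = (0, -9, 7).

(0, -9, 7)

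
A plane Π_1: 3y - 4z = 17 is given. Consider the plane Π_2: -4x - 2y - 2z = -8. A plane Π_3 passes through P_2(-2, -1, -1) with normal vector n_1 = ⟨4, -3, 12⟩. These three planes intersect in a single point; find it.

Π_3: n_1·r = n_1·P_2 gives 4x - 3y + 12z = -17.
Solving the 3×3 linear system 3y - 4z = 17, -4x - 2y - 2z = -8, 4x - 3y + 12z = -17 (e.g. by elimination or Cramer's rule, determinant = 40) gives (-2, 7, 1).

(-2, 7, 1)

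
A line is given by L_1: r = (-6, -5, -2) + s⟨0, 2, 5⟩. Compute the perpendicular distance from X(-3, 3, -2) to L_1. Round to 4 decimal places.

8.0108

Taking (-6, -5, -2) on L_1 with direction v = (0, 2, 5): w = X − (-6, -5, -2) = (3, 8, 0), and w × v = (40, -15, 6).
Distance = |w × v| / |v| = √1861 / √29 ≈ 8.0108.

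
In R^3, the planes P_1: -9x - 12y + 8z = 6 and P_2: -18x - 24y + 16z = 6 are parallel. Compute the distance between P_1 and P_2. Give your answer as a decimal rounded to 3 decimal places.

Rescale P_2 by 1/2: -9x - 12y + 8z = 3. Then distance = |6 − 3| / √289 ≈ 0.176.

0.176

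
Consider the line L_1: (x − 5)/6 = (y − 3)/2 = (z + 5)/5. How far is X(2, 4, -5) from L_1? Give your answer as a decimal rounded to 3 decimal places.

L_1 has direction (6, 2, 5) through (5, 3, -5).
Taking (5, 3, -5) on L_1 with direction v = (6, 2, 5): w = X − (5, 3, -5) = (-3, 1, 0), and w × v = (5, 15, -12).
Distance = |w × v| / |v| = √394 / √65 ≈ 2.462.

2.462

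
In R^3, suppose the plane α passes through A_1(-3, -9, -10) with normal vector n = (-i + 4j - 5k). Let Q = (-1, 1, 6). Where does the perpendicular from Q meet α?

α: n·r = n·A_1 gives -x + 4y - 5z = 17.
Foot = Q − λn with λ = (n·Q − d)/|n|² = (-25 − 17)/42 = -1.
Foot = (-1, 1, 6) − (-1)·(-1, 4, -5) = (-2, 5, 1).

(-2, 5, 1)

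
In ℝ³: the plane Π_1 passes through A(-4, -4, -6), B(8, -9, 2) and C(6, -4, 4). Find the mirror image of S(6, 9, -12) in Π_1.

AB = (12, -5, 8), AC = (10, 0, 10); a normal to Π_1 is AB × AC = (-50, -40, 50).
Using A: Π_1 has equation -50x - 40y + 50z = 60.
λ = (n·S − d)/|n|² = (-1260 − 60)/6600 = -1/5.
Reflection = S − 2λn = (6, 9, -12) − (-2/5)·(-50, -40, 50) = (-14, -7, 8).

(-14, -7, 8)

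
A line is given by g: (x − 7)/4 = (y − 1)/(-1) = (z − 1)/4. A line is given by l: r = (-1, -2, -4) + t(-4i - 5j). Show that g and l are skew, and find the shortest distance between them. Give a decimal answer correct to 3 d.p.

0.228

g has direction (4, -1, 4) through (7, 1, 1).
Common perpendicular direction n = (4, -1, 4) × (-4, -5, 0) = (20, -16, -24).
With w = (-1, -2, -4) − (7, 1, 1) = (-8, -3, -5), w · n = 8.
Since n ≠ 0 the lines are not parallel, and w · n = 8 ≠ 0 so they do not intersect; hence they are skew.
Distance = |w · n| / |n| = |8| / √1232 ≈ 0.228.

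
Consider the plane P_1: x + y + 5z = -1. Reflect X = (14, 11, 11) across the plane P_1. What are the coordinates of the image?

λ = (n·X − d)/|n|² = (80 − (-1))/27 = 3.
Reflection = X − 2λn = (14, 11, 11) − 6·(1, 1, 5) = (8, 5, -19).

(8, 5, -19)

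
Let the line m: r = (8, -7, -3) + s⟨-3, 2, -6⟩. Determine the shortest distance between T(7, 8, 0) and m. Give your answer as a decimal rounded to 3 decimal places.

Taking (8, -7, -3) on m with direction v = (-3, 2, -6): w = T − (8, -7, -3) = (-1, 15, 3), and w × v = (-96, -15, 43).
Distance = |w × v| / |v| = √11290 / √49 ≈ 15.179.

15.179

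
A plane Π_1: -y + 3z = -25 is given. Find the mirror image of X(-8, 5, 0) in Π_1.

λ = (n·X − d)/|n|² = (-5 − (-25))/10 = 2.
Reflection = X − 2λn = (-8, 5, 0) − 4·(0, -1, 3) = (-8, 9, -12).

(-8, 9, -12)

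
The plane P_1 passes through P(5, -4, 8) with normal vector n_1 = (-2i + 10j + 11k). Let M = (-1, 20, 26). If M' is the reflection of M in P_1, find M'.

P_1: n_1·r = n_1·P gives -2x + 10y + 11z = 38.
λ = (n·M − d)/|n|² = (488 − 38)/225 = 2.
Reflection = M − 2λn = (-1, 20, 26) − 4·(-2, 10, 11) = (7, -20, -18).

(7, -20, -18)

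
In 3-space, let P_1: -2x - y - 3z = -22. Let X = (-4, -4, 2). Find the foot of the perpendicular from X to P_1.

(0, -2, 8)

Foot = X − λn with λ = (n·X − d)/|n|² = (6 − (-22))/14 = 2.
Foot = (-4, -4, 2) − 2·(-2, -1, -3) = (0, -2, 8).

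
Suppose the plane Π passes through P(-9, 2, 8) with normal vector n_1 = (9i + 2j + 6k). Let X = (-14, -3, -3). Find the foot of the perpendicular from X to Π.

Π: n_1·r = n_1·P gives 9x + 2y + 6z = -29.
Foot = X − λn with λ = (n·X − d)/|n|² = (-150 − (-29))/121 = -1.
Foot = (-14, -3, -3) − (-1)·(9, 2, 6) = (-5, -1, 3).

(-5, -1, 3)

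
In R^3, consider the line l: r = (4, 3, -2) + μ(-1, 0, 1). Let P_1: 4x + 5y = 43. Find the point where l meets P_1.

Substitute r = (4, 3, -2) + t(-1, 0, 1) into the plane: 31 + (-4)t = 43, so t = -3.
Intersection: (4, 3, -2) + (-3)·(-1, 0, 1) = (7, 3, -5).

(7, 3, -5)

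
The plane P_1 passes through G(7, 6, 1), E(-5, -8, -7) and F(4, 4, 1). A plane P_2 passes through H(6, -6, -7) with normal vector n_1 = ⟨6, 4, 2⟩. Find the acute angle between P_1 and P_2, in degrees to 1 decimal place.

81.9

GE = (-12, -14, -8), GF = (-3, -2, 0); a normal to P_1 is GE × GF = (-16, 24, -18).
Using G: P_1 has equation -16x + 24y - 18z = 14.
P_2: n_1·r = n_1·H gives 6x + 4y + 2z = -2.
cos θ = |n₁·n₂| / (|n₁||n₂|) = |-36| / (√1156 · √56).
θ = arccos(0.14149) ≈ 81.9°.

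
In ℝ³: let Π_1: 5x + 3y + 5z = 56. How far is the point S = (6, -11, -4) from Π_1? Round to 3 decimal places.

10.285

n·S − d = (5)·(6) + (3)·(-11) + (5)·(-4) − 56 = -79; |n| = √59.
Distance = |-79| / √59 = 79/√59 ≈ 10.285.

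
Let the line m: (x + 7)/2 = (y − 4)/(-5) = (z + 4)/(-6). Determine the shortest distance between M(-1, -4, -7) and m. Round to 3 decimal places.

m has direction (2, -5, -6) through (-7, 4, -4).
Taking (-7, 4, -4) on m with direction v = (2, -5, -6): w = M − (-7, 4, -4) = (6, -8, -3), and w × v = (33, 30, -14).
Distance = |w × v| / |v| = √2185 / √65 ≈ 5.798.

5.798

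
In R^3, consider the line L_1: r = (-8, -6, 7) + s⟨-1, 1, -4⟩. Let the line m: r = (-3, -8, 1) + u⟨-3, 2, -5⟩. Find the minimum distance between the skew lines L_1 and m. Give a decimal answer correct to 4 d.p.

0.6509

Common perpendicular direction n = (-1, 1, -4) × (-3, 2, -5) = (3, 7, 1).
With w = (-3, -8, 1) − (-8, -6, 7) = (5, -2, -6), w · n = -5.
Distance = |w · n| / |n| = |-5| / √59 ≈ 0.6509.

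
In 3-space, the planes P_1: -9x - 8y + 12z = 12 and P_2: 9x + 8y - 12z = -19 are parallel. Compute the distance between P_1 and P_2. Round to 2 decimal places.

0.41

Rescale P_2 by 1/(-1): -9x - 8y + 12z = 19. Then distance = |12 − 19| / √289 ≈ 0.41.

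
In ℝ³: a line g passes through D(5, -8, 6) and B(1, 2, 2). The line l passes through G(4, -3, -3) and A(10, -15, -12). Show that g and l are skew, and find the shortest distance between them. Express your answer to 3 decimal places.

0.358

A direction vector for g is B − D = (-4, 10, -4).
A direction vector for l is A − G = (6, -12, -9).
Common perpendicular direction n = (-4, 10, -4) × (6, -12, -9) = (-138, -60, -12).
With w = (4, -3, -3) − (5, -8, 6) = (-1, 5, -9), w · n = -54.
Since n ≠ 0 the lines are not parallel, and w · n = -54 ≠ 0 so they do not intersect; hence they are skew.
Distance = |w · n| / |n| = |-54| / √22788 ≈ 0.358.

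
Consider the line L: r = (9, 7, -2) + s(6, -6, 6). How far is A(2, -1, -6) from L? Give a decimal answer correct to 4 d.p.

11.2250

Taking (9, 7, -2) on L with direction v = (6, -6, 6): w = A − (9, 7, -2) = (-7, -8, -4), and w × v = (-72, 18, 90).
Distance = |w × v| / |v| = √13608 / √108 ≈ 11.2250.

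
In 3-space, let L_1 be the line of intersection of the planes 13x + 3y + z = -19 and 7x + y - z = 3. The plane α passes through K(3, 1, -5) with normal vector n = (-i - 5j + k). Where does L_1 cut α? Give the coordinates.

Direction of L_1: (13, 3, 1) × (7, 1, -1) = (-4, 20, -8).
A point on L_1: solving the two plane equations with x = -2 gives (-2, 6, -11).
α: n·r = n·K gives -x - 5y + z = -13.
Substitute r = (-2, 6, -11) + t(-4, 20, -8) into the plane: -39 + (-104)t = -13, so t = -1/4.
Intersection: (-2, 6, -11) + (-1/4)·(-4, 20, -8) = (-1, 1, -9).

(-1, 1, -9)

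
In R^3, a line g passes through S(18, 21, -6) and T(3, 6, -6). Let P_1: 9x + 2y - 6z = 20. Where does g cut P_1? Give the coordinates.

A direction vector for g is T − S = (-15, -15, 0).
Substitute r = (18, 21, -6) + t(-15, -15, 0) into the plane: 240 + (-165)t = 20, so t = 4/3.
Intersection: (18, 21, -6) + (4/3)·(-15, -15, 0) = (-2, 1, -6).

(-2, 1, -6)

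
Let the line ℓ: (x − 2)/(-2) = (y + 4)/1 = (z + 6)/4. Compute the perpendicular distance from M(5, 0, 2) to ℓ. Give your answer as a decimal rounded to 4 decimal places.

6.7929

ℓ has direction (-2, 1, 4) through (2, -4, -6).
Taking (2, -4, -6) on ℓ with direction v = (-2, 1, 4): w = M − (2, -4, -6) = (3, 4, 8), and w × v = (8, -28, 11).
Distance = |w × v| / |v| = √969 / √21 ≈ 6.7929.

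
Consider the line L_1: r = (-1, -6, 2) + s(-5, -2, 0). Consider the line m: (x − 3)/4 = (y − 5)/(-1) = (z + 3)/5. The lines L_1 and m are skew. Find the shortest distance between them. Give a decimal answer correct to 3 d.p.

m has direction (4, -1, 5) through (3, 5, -3).
Common perpendicular direction n = (-5, -2, 0) × (4, -1, 5) = (-10, 25, 13).
With w = (3, 5, -3) − (-1, -6, 2) = (4, 11, -5), w · n = 170.
Distance = |w · n| / |n| = |170| / √894 ≈ 5.686.

5.686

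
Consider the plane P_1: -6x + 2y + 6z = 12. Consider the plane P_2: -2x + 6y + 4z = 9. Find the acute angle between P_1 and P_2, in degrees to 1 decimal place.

42.6

cos θ = |n₁·n₂| / (|n₁||n₂|) = |48| / (√76 · √56).
θ = arccos(0.73577) ≈ 42.6°.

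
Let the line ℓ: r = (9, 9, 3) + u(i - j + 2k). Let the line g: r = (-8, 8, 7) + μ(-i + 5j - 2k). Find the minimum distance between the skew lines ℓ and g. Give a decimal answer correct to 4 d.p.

Common perpendicular direction n = (1, -1, 2) × (-1, 5, -2) = (-8, 0, 4).
With w = (-8, 8, 7) − (9, 9, 3) = (-17, -1, 4), w · n = 152.
Distance = |w · n| / |n| = |152| / √80 ≈ 16.9941.

16.9941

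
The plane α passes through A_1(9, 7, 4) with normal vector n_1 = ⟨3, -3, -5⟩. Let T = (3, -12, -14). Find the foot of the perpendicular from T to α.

(-6, -3, 1)

α: n_1·r = n_1·A_1 gives 3x - 3y - 5z = -14.
Foot = T − λn with λ = (n·T − d)/|n|² = (115 − (-14))/43 = 3.
Foot = (3, -12, -14) − 3·(3, -3, -5) = (-6, -3, 1).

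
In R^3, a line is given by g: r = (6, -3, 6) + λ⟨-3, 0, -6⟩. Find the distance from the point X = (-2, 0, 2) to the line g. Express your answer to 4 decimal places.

6.1482

Taking (6, -3, 6) on g with direction v = (-3, 0, -6): w = X − (6, -3, 6) = (-8, 3, -4), and w × v = (-18, -36, 9).
Distance = |w × v| / |v| = √1701 / √45 ≈ 6.1482.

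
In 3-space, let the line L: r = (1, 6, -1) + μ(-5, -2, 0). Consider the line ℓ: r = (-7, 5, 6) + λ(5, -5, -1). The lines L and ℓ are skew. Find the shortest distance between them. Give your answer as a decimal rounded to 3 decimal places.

Common perpendicular direction n = (-5, -2, 0) × (5, -5, -1) = (2, -5, 35).
With w = (-7, 5, 6) − (1, 6, -1) = (-8, -1, 7), w · n = 234.
Distance = |w · n| / |n| = |234| / √1254 ≈ 6.608.

6.608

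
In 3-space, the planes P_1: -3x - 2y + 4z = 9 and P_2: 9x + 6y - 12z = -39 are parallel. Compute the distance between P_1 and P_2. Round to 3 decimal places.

Rescale P_2 by 1/(-3): -3x - 2y + 4z = 13. Then distance = |9 − 13| / √29 ≈ 0.743.

0.743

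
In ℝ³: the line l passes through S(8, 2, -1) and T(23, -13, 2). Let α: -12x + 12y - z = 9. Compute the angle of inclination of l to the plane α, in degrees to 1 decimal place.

85.3

A direction vector for l is T − S = (15, -15, 3).
sin θ = |n·v| / (|n||v|) = |-363| / (√289 · √459) = 0.99667.
θ ≈ 85.3°.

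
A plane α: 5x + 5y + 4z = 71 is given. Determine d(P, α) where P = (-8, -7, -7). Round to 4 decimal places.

n·P − d = (5)·(-8) + (5)·(-7) + (4)·(-7) − 71 = -174; |n| = √66.
Distance = |-174| / √66 = 174/√66 ≈ 21.4179.

21.4179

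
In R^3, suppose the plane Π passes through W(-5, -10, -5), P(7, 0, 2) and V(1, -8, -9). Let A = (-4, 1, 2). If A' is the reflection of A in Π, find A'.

(2, -9, 6)

WP = (12, 10, 7), WV = (6, 2, -4); a normal to Π is WP × WV = (-54, 90, -36).
Using W: Π has equation -54x + 90y - 36z = -450.
λ = (n·A − d)/|n|² = (234 − (-450))/12312 = 1/18.
Reflection = A − 2λn = (-4, 1, 2) − (1/9)·(-54, 90, -36) = (2, -9, 6).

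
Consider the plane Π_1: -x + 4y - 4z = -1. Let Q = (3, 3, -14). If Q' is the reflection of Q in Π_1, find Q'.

(7, -13, 2)

λ = (n·Q − d)/|n|² = (65 − (-1))/33 = 2.
Reflection = Q − 2λn = (3, 3, -14) − 4·(-1, 4, -4) = (7, -13, 2).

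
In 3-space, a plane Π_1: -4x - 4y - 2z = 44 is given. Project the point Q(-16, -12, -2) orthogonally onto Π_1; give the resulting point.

(-8, -4, 2)

Foot = Q − λn with λ = (n·Q − d)/|n|² = (116 − 44)/36 = 2.
Foot = (-16, -12, -2) − 2·(-4, -4, -2) = (-8, -4, 2).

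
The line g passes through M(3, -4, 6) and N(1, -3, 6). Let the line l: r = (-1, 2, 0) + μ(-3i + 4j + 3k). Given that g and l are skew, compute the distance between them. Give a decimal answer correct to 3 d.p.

A direction vector for g is N − M = (-2, 1, 0).
Common perpendicular direction n = (-2, 1, 0) × (-3, 4, 3) = (3, 6, -5).
With w = (-1, 2, 0) − (3, -4, 6) = (-4, 6, -6), w · n = 54.
Distance = |w · n| / |n| = |54| / √70 ≈ 6.454.

6.454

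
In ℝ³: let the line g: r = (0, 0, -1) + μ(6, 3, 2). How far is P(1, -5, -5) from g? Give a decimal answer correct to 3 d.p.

Taking (0, 0, -1) on g with direction v = (6, 3, 2): w = P − (0, 0, -1) = (1, -5, -4), and w × v = (2, -26, 33).
Distance = |w × v| / |v| = √1769 / √49 ≈ 6.008.

6.008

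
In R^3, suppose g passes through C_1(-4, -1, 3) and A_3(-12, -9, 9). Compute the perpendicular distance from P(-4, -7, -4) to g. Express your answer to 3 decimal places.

9.208

A direction vector for g is A_3 − C_1 = (-8, -8, 6).
Taking (-4, -1, 3) on g with direction v = (-8, -8, 6): w = P − (-4, -1, 3) = (0, -6, -7), and w × v = (-92, 56, -48).
Distance = |w × v| / |v| = √13904 / √164 ≈ 9.208.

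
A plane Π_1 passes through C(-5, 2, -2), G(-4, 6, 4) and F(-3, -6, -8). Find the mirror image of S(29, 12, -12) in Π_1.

CG = (1, 4, 6), CF = (2, -8, -6); a normal to Π_1 is CG × CF = (24, 18, -16).
Using C: Π_1 has equation 24x + 18y - 16z = -52.
λ = (n·S − d)/|n|² = (1104 − (-52))/1156 = 1.
Reflection = S − 2λn = (29, 12, -12) − 2·(24, 18, -16) = (-19, -24, 20).

(-19, -24, 20)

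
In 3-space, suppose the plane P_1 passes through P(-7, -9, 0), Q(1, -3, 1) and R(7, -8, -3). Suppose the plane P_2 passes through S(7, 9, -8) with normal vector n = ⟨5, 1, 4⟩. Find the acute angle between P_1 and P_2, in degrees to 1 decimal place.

PQ = (8, 6, 1), PR = (14, 1, -3); a normal to P_1 is PQ × PR = (-19, 38, -76).
Using P: P_1 has equation -19x + 38y - 76z = -209.
P_2: n·r = n·S gives 5x + y + 4z = 12.
cos θ = |n₁·n₂| / (|n₁||n₂|) = |-361| / (√7581 · √42).
θ = arccos(0.63976) ≈ 50.2°.

50.2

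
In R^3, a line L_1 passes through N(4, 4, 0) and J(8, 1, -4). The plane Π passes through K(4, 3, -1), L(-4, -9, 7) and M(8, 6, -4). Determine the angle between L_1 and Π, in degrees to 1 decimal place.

A direction vector for L_1 is J − N = (4, -3, -4).
KL = (-8, -12, 8), KM = (4, 3, -3); a normal to Π is KL × KM = (12, 8, 24).
Using K: Π has equation 12x + 8y + 24z = 48.
sin θ = |n·v| / (|n||v|) = |-72| / (√784 · √41) = 0.40159.
θ ≈ 23.7°.

23.7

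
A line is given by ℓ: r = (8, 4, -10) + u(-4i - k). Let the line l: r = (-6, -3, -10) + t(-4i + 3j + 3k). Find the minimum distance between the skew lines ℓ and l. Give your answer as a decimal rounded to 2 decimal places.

7.61

Common perpendicular direction n = (-4, 0, -1) × (-4, 3, 3) = (3, 16, -12).
With w = (-6, -3, -10) − (8, 4, -10) = (-14, -7, 0), w · n = -154.
Distance = |w · n| / |n| = |-154| / √409 ≈ 7.61.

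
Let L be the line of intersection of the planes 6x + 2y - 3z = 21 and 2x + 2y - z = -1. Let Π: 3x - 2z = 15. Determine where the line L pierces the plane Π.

Direction of L: (6, 2, -3) × (2, 2, -1) = (4, 0, 8).
A point on L: solving the two plane equations with x = 11 gives (11, -6, 11).
Substitute r = (11, -6, 11) + t(4, 0, 8) into the plane: 11 + (-4)t = 15, so t = -1.
Intersection: (11, -6, 11) + (-1)·(4, 0, 8) = (7, -6, 3).

(7, -6, 3)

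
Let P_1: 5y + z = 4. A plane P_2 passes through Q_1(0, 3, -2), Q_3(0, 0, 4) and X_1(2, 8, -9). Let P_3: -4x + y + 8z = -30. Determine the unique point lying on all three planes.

Q_1Q_3 = (0, -3, 6), Q_1X_1 = (2, 5, -7); a normal to P_2 is Q_1Q_3 × Q_1X_1 = (-9, 12, 6).
Using Q_1: P_2 has equation -9x + 12y + 6z = 24.
Solving the 3×3 linear system 5y + z = 4, -9x + 12y + 6z = 24, -4x + y + 8z = -30 (e.g. by elimination or Cramer's rule, determinant = 279) gives (-4, 2, -6).

(-4, 2, -6)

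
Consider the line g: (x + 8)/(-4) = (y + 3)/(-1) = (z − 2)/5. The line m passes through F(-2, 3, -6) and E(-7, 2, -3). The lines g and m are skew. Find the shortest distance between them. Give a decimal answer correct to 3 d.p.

4.397

g has direction (-4, -1, 5) through (-8, -3, 2).
A direction vector for m is E − F = (-5, -1, 3).
Common perpendicular direction n = (-4, -1, 5) × (-5, -1, 3) = (2, -13, -1).
With w = (-2, 3, -6) − (-8, -3, 2) = (6, 6, -8), w · n = -58.
Distance = |w · n| / |n| = |-58| / √174 ≈ 4.397.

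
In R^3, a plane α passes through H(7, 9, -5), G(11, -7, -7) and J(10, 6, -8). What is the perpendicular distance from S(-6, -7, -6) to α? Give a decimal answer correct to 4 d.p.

12.1851

HG = (4, -16, -2), HJ = (3, -3, -3); a normal to α is HG × HJ = (42, 6, 36).
Using H: α has equation 42x + 6y + 36z = 168.
n·S − d = (42)·(-6) + (6)·(-7) + (36)·(-6) − 168 = -678; |n| = √3096.
Distance = |-678| / √3096 = 678/√3096 ≈ 12.1851.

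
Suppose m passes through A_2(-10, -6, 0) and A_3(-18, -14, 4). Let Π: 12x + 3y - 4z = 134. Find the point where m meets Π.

(6, 10, -8)

A direction vector for m is A_3 − A_2 = (-8, -8, 4).
Substitute r = (-10, -6, 0) + t(-8, -8, 4) into the plane: -138 + (-136)t = 134, so t = -2.
Intersection: (-10, -6, 0) + (-2)·(-8, -8, 4) = (6, 10, -8).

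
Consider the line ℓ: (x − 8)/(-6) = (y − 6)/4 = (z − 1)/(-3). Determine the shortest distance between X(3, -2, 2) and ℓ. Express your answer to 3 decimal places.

9.465

ℓ has direction (-6, 4, -3) through (8, 6, 1).
Taking (8, 6, 1) on ℓ with direction v = (-6, 4, -3): w = X − (8, 6, 1) = (-5, -8, 1), and w × v = (20, -21, -68).
Distance = |w × v| / |v| = √5465 / √61 ≈ 9.465.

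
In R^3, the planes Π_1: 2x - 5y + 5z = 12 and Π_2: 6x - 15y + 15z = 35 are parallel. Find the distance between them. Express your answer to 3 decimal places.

Rescale Π_2 by 1/3: 2x - 5y + 5z = 35/3. Then distance = |12 − (35/3)| / √54 ≈ 0.045.

0.045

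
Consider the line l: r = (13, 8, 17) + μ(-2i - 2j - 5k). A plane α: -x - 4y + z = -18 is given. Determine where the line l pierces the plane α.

(9, 4, 7)

Substitute r = (13, 8, 17) + t(-2, -2, -5) into the plane: -28 + 5t = -18, so t = 2.
Intersection: (13, 8, 17) + 2·(-2, -2, -5) = (9, 4, 7).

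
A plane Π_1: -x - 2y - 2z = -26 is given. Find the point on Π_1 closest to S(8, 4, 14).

(6, 0, 10)

Foot = S − λn with λ = (n·S − d)/|n|² = (-44 − (-26))/9 = -2.
Foot = (8, 4, 14) − (-2)·(-1, -2, -2) = (6, 0, 10).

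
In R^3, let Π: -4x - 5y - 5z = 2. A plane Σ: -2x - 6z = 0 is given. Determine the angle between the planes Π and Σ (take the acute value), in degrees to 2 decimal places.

42.30

cos θ = |n₁·n₂| / (|n₁||n₂|) = |38| / (√66 · √40).
θ = arccos(0.73957) ≈ 42.30°.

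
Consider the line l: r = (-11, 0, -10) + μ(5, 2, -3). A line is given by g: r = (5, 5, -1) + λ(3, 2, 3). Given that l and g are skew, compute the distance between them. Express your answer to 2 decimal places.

Common perpendicular direction n = (5, 2, -3) × (3, 2, 3) = (12, -24, 4).
With w = (5, 5, -1) − (-11, 0, -10) = (16, 5, 9), w · n = 108.
Distance = |w · n| / |n| = |108| / √736 ≈ 3.98.

3.98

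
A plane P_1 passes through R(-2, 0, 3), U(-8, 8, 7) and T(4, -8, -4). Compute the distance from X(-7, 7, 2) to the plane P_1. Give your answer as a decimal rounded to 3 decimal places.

RU = (-6, 8, 4), RT = (6, -8, -7); a normal to P_1 is RU × RT = (-24, -18, 0).
Using R: P_1 has equation -24x - 18y = 48.
n·X − d = (-24)·(-7) + (-18)·(7) + (0)·(2) − 48 = -6; |n| = √900.
Distance = |-6| / √900 = 6/√900 ≈ 0.200.

0.200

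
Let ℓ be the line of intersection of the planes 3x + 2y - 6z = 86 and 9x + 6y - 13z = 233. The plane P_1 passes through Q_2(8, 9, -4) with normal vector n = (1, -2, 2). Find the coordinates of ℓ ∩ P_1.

Direction of ℓ: (3, 2, -6) × (9, 6, -13) = (10, -15, 0).
A point on ℓ: solving the two plane equations with x = 20 gives (20, -2, -5).
P_1: n·r = n·Q_2 gives x - 2y + 2z = -18.
Substitute r = (20, -2, -5) + t(10, -15, 0) into the plane: 14 + 40t = -18, so t = -4/5.
Intersection: (20, -2, -5) + (-4/5)·(10, -15, 0) = (12, 10, -5).

(12, 10, -5)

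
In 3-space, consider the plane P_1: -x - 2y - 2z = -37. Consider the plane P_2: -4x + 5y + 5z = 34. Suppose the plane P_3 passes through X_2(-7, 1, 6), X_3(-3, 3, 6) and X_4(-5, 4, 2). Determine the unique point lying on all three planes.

X_2X_3 = (4, 2, 0), X_2X_4 = (2, 3, -4); a normal to P_3 is X_2X_3 × X_2X_4 = (-8, 16, 8).
Using X_2: P_3 has equation -8x + 16y + 8z = 120.
Solving the 3×3 linear system -x - 2y - 2z = -37, -4x + 5y + 5z = 34, -8x + 16y + 8z = 120 (e.g. by elimination or Cramer's rule, determinant = 104) gives (9, 10, 4).

(9, 10, 4)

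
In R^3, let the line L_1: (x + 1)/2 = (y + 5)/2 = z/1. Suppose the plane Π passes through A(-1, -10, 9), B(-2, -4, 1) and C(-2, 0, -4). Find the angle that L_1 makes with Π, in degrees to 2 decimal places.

L_1 has direction (2, 2, 1) through (-1, -5, 0).
AB = (-1, 6, -8), AC = (-1, 10, -13); a normal to Π is AB × AC = (2, -5, -4).
Using A: Π has equation 2x - 5y - 4z = 12.
sin θ = |n·v| / (|n||v|) = |-10| / (√45 · √9) = 0.49690.
θ ≈ 29.80°.

29.80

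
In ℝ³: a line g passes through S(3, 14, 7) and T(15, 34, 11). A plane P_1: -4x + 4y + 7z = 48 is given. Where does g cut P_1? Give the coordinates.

A direction vector for g is T − S = (12, 20, 4).
Substitute r = (3, 14, 7) + t(12, 20, 4) into the plane: 93 + 60t = 48, so t = -3/4.
Intersection: (3, 14, 7) + (-3/4)·(12, 20, 4) = (-6, -1, 4).

(-6, -1, 4)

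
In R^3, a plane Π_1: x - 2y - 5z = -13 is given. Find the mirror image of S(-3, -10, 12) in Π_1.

λ = (n·S − d)/|n|² = (-43 − (-13))/30 = -1.
Reflection = S − 2λn = (-3, -10, 12) − (-2)·(1, -2, -5) = (-1, -14, 2).

(-1, -14, 2)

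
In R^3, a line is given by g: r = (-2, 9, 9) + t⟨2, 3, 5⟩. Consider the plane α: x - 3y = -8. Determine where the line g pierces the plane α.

(-8, 0, -6)

Substitute r = (-2, 9, 9) + t(2, 3, 5) into the plane: -29 + (-7)t = -8, so t = -3.
Intersection: (-2, 9, 9) + (-3)·(2, 3, 5) = (-8, 0, -6).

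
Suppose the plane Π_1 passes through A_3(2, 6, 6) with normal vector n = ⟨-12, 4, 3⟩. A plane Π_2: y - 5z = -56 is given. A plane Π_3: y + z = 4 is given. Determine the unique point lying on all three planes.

(-1, -6, 10)

Π_1: n·r = n·A_3 gives -12x + 4y + 3z = 18.
Solving the 3×3 linear system -12x + 4y + 3z = 18, y - 5z = -56, y + z = 4 (e.g. by elimination or Cramer's rule, determinant = -72) gives (-1, -6, 10).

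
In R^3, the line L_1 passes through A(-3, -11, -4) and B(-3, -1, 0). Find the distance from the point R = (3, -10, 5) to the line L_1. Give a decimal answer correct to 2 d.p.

9.99

A direction vector for L_1 is B − A = (0, 10, 4).
Taking (-3, -11, -4) on L_1 with direction v = (0, 10, 4): w = R − (-3, -11, -4) = (6, 1, 9), and w × v = (-86, -24, 60).
Distance = |w × v| / |v| = √11572 / √116 ≈ 9.99.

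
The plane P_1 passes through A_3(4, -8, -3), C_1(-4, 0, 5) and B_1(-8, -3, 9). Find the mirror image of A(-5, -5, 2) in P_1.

A_3C_1 = (-8, 8, 8), A_3B_1 = (-12, 5, 12); a normal to P_1 is A_3C_1 × A_3B_1 = (56, 0, 56).
Using A_3: P_1 has equation 56x + 56z = 56.
λ = (n·A − d)/|n|² = (-168 − 56)/6272 = -1/28.
Reflection = A − 2λn = (-5, -5, 2) − (-1/14)·(56, 0, 56) = (-1, -5, 6).

(-1, -5, 6)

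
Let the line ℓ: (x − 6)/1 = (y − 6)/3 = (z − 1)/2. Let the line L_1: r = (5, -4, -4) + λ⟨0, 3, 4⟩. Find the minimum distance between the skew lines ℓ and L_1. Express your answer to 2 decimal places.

ℓ has direction (1, 3, 2) through (6, 6, 1).
Common perpendicular direction n = (1, 3, 2) × (0, 3, 4) = (6, -4, 3).
With w = (5, -4, -4) − (6, 6, 1) = (-1, -10, -5), w · n = 19.
Distance = |w · n| / |n| = |19| / √61 ≈ 2.43.

2.43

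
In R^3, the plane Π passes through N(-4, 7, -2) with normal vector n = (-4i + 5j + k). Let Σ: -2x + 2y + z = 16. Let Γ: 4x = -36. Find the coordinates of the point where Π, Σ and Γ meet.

(-9, 5, -12)

Π: n·r = n·N gives -4x + 5y + z = 49.
Solving the 3×3 linear system -4x + 5y + z = 49, -2x + 2y + z = 16, 4x = -36 (e.g. by elimination or Cramer's rule, determinant = 12) gives (-9, 5, -12).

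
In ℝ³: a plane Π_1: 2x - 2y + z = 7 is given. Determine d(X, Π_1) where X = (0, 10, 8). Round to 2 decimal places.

n·X − d = (2)·(0) + (-2)·(10) + (1)·(8) − 7 = -19; |n| = √9.
Distance = |-19| / √9 = 19/√9 ≈ 6.33.

6.33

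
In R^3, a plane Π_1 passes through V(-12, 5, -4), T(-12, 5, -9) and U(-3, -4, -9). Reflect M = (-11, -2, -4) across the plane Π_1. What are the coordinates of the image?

(-5, 4, -4)

VT = (0, 0, -5), VU = (9, -9, -5); a normal to Π_1 is VT × VU = (-45, -45, 0).
Using V: Π_1 has equation -45x - 45y = 315.
λ = (n·M − d)/|n|² = (585 − 315)/4050 = 1/15.
Reflection = M − 2λn = (-11, -2, -4) − (2/15)·(-45, -45, 0) = (-5, 4, -4).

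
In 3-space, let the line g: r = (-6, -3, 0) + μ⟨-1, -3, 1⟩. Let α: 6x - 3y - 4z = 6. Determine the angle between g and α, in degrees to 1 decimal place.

sin θ = |n·v| / (|n||v|) = |-1| / (√61 · √11) = 0.03860.
θ ≈ 2.2°.

2.2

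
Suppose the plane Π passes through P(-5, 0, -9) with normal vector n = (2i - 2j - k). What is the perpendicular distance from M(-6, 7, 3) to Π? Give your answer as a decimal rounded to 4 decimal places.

9.3333

Π: n·r = n·P gives 2x - 2y - z = -1.
n·M − d = (2)·(-6) + (-2)·(7) + (-1)·(3) − (-1) = -28; |n| = √9.
Distance = |-28| / √9 = 28/√9 ≈ 9.3333.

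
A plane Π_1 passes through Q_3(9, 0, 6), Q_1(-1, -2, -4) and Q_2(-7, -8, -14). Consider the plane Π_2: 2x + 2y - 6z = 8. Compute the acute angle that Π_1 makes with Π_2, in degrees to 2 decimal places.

Q_3Q_1 = (-10, -2, -10), Q_3Q_2 = (-16, -8, -20); a normal to Π_1 is Q_3Q_1 × Q_3Q_2 = (-40, -40, 48).
Using Q_3: Π_1 has equation -40x - 40y + 48z = -72.
cos θ = |n₁·n₂| / (|n₁||n₂|) = |-448| / (√5504 · √44).
θ = arccos(0.91036) ≈ 24.45°.

24.45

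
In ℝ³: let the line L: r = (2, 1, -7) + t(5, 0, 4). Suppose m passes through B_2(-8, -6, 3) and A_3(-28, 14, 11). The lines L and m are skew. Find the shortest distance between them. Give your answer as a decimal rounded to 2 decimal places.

A direction vector for m is A_3 − B_2 = (-20, 20, 8).
Common perpendicular direction n = (5, 0, 4) × (-20, 20, 8) = (-80, -120, 100).
With w = (-8, -6, 3) − (2, 1, -7) = (-10, -7, 10), w · n = 2640.
Distance = |w · n| / |n| = |2640| / √30800 ≈ 15.04.

15.04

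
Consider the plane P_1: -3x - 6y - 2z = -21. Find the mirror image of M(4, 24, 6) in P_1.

(-14, -12, -6)

λ = (n·M − d)/|n|² = (-168 − (-21))/49 = -3.
Reflection = M − 2λn = (4, 24, 6) − (-6)·(-3, -6, -2) = (-14, -12, -6).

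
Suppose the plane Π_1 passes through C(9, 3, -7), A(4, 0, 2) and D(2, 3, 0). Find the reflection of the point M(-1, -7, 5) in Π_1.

CA = (-5, -3, 9), CD = (-7, 0, 7); a normal to Π_1 is CA × CD = (-21, -28, -21).
Using C: Π_1 has equation -21x - 28y - 21z = -126.
λ = (n·M − d)/|n|² = (112 − (-126))/1666 = 1/7.
Reflection = M − 2λn = (-1, -7, 5) − (2/7)·(-21, -28, -21) = (5, 1, 11).

(5, 1, 11)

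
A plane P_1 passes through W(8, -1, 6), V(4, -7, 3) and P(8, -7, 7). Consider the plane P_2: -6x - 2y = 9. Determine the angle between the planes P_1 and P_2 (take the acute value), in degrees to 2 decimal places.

51.01

WV = (-4, -6, -3), WP = (0, -6, 1); a normal to P_1 is WV × WP = (-24, 4, 24).
Using W: P_1 has equation -24x + 4y + 24z = -52.
cos θ = |n₁·n₂| / (|n₁||n₂|) = |136| / (√1168 · √40).
θ = arccos(0.62920) ≈ 51.01°.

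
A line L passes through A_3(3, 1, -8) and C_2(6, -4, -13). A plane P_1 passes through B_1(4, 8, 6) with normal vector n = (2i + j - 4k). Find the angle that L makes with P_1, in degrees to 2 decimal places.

A direction vector for L is C_2 − A_3 = (3, -5, -5).
P_1: n·r = n·B_1 gives 2x + y - 4z = -8.
sin θ = |n·v| / (|n||v|) = |21| / (√21 · √59) = 0.59660.
θ ≈ 36.63°.

36.63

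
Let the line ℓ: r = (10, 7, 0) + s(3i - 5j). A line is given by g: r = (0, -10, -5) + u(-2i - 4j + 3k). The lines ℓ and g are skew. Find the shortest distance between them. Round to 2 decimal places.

14.69

Common perpendicular direction n = (3, -5, 0) × (-2, -4, 3) = (-15, -9, -22).
With w = (0, -10, -5) − (10, 7, 0) = (-10, -17, -5), w · n = 413.
Distance = |w · n| / |n| = |413| / √790 ≈ 14.69.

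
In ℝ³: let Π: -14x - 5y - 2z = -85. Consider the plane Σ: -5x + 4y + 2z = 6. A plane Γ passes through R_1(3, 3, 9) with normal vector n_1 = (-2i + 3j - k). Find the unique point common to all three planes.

Γ: n_1·r = n_1·R_1 gives -2x + 3y - z = -6.
Solving the 3×3 linear system -14x - 5y - 2z = -85, -5x + 4y + 2z = 6, -2x + 3y - z = -6 (e.g. by elimination or Cramer's rule, determinant = 199) gives (4, 3, 7).

(4, 3, 7)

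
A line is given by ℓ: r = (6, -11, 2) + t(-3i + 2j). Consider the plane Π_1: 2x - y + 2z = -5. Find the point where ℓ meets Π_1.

Substitute r = (6, -11, 2) + t(-3, 2, 0) into the plane: 27 + (-8)t = -5, so t = 4.
Intersection: (6, -11, 2) + 4·(-3, 2, 0) = (-6, -3, 2).

(-6, -3, 2)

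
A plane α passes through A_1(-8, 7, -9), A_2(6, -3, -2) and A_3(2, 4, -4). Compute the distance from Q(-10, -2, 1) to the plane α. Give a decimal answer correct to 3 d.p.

9.839

A_1A_2 = (14, -10, 7), A_1A_3 = (10, -3, 5); a normal to α is A_1A_2 × A_1A_3 = (-29, 0, 58).
Using A_1: α has equation -29x + 58z = -290.
n·Q − d = (-29)·(-10) + (0)·(-2) + (58)·(1) − (-290) = 638; |n| = √4205.
Distance = |638| / √4205 = 638/√4205 ≈ 9.839.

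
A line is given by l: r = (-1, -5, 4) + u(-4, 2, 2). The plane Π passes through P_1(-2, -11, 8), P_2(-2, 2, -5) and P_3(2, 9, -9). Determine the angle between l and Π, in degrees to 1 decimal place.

63.2

P_1P_2 = (0, 13, -13), P_1P_3 = (4, 20, -17); a normal to Π is P_1P_2 × P_1P_3 = (39, -52, -52).
Using P_1: Π has equation 39x - 52y - 52z = 78.
sin θ = |n·v| / (|n||v|) = |-364| / (√6929 · √24) = 0.89261.
θ ≈ 63.2°.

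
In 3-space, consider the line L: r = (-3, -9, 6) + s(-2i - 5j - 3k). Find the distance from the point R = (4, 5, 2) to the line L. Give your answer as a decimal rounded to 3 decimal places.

Taking (-3, -9, 6) on L with direction v = (-2, -5, -3): w = R − (-3, -9, 6) = (7, 14, -4), and w × v = (-62, 29, -7).
Distance = |w × v| / |v| = √4734 / √38 ≈ 11.161.

11.161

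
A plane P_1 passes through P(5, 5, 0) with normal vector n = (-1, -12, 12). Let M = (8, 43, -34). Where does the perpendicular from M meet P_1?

P_1: n·r = n·P gives -x - 12y + 12z = -65.
Foot = M − λn with λ = (n·M − d)/|n|² = (-932 − (-65))/289 = -3.
Foot = (8, 43, -34) − (-3)·(-1, -12, 12) = (5, 7, 2).

(5, 7, 2)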